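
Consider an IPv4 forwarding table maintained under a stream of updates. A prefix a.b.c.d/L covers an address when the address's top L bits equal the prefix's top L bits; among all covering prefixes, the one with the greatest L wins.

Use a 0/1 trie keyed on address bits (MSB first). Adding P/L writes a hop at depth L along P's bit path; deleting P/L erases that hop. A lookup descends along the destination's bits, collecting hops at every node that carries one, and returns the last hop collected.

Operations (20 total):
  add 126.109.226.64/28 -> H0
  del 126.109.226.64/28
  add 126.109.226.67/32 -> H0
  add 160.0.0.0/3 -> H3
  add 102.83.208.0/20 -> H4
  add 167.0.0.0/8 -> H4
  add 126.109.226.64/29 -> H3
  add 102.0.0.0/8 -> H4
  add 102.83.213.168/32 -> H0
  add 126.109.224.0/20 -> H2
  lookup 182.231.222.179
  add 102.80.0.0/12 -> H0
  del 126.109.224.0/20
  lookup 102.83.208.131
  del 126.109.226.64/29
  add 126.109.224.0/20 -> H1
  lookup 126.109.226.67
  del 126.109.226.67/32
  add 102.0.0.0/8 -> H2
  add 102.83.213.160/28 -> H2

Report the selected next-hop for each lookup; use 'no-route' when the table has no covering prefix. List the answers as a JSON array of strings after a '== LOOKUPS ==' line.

Trace:
  + 126.109.226.64/28 (H0) depth=28
  - 126.109.226.64/28 clear@28
  + 126.109.226.67/32 (H0) depth=32
  + 160.0.0.0/3 (H3) depth=3
  + 102.83.208.0/20 (H4) depth=20
  + 167.0.0.0/8 (H4) depth=8
  + 126.109.226.64/29 (H3) depth=29
  + 102.0.0.0/8 (H4) depth=8
  + 102.83.213.168/32 (H0) depth=32
  + 126.109.224.0/20 (H2) depth=20
  lookup 182.231.222.179: bits 101 walk d0:-→d1:-→d2:-→d3:H3 -> H3
  + 102.80.0.0/12 (H0) depth=12
  - 126.109.224.0/20 clear@20
  lookup 102.83.208.131: bits 011001100101001111010 walk d0:-→d1:-→d2:-→d3:-→d4:-→d5:-→d6:-→d7:-→d8:H4→d9:-→d10:-→d11:-→d12:H0→d13:-→d14:-→d15:-→d16:-→d17:-→d18:-→d19:-→d20:H4→d21:- -> H4
  - 126.109.226.64/29 clear@29
  + 126.109.224.0/20 (H1) depth=20
  lookup 126.109.226.67: bits 01111110011011011110001001000011 walk d0:-→d1:-→d2:-→d3:-→d4:-→d5:-→d6:-→d7:-→d8:-→d9:-→d10:-→d11:-→d12:-→d13:-→d14:-→d15:-→d16:-→d17:-→d18:-→d19:-→d20:H1→d21:-→d22:-→d23:-→d24:-→d25:-→d26:-→d27:-→d28:-→d29:-→d30:-→d31:-→d32:H0 -> H0
  - 126.109.226.67/32 clear@32
  + 102.0.0.0/8 (H2) depth=8
  + 102.83.213.160/28 (H2) depth=28

== LOOKUPS ==
["H3","H4","H0"]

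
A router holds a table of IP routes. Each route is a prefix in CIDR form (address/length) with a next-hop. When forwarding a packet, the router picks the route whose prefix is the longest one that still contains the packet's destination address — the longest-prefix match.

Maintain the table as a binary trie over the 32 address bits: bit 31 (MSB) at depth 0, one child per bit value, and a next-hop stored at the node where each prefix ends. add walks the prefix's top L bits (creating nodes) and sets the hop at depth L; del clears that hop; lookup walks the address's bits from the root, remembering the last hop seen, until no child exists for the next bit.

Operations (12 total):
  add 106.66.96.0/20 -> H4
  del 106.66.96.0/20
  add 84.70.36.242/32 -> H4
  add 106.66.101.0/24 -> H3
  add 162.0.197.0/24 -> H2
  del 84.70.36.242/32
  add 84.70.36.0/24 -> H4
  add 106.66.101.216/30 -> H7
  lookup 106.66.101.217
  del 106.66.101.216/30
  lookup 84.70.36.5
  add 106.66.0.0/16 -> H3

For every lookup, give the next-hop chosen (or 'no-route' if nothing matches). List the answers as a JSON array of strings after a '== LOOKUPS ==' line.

Trace:
  add 106.66.96.0/20 -> H4 at depth 20
  del 106.66.96.0/20 (clear depth 20)
  add 84.70.36.242/32 -> H4 at depth 32
  add 106.66.101.0/24 -> H3 at depth 24
  add 162.0.197.0/24 -> H2 at depth 24
  del 84.70.36.242/32 (clear depth 32)
  add 84.70.36.0/24 -> H4 at depth 24
  add 106.66.101.216/30 -> H7 at depth 30
  lookup 106.66.101.217: bits 011010100100001001100101110110 walk d0:-→d1:-→d2:-→d3:-→d4:-→d5:-→d6:-→d7:-→d8:-→d9:-→d10:-→d11:-→d12:-→d13:-→d14:-→d15:-→d16:-→d17:-→d18:-→d19:-→d20:-→d21:-→d22:-→d23:-→d24:H3→d25:-→d26:-→d27:-→d28:-→d29:-→d30:H7 -> H7
  del 106.66.101.216/30 (clear depth 30)
  lookup 84.70.36.5: bits 010101000100011000100100 walk d0:-→d1:-→d2:-→d3:-→d4:-→d5:-→d6:-→d7:-→d8:-→d9:-→d10:-→d11:-→d12:-→d13:-→d14:-→d15:-→d16:-→d17:-→d18:-→d19:-→d20:-→d21:-→d22:-→d23:-→d24:H4 -> H4
  add 106.66.0.0/16 -> H3 at depth 16

== LOOKUPS ==
["H7","H4"]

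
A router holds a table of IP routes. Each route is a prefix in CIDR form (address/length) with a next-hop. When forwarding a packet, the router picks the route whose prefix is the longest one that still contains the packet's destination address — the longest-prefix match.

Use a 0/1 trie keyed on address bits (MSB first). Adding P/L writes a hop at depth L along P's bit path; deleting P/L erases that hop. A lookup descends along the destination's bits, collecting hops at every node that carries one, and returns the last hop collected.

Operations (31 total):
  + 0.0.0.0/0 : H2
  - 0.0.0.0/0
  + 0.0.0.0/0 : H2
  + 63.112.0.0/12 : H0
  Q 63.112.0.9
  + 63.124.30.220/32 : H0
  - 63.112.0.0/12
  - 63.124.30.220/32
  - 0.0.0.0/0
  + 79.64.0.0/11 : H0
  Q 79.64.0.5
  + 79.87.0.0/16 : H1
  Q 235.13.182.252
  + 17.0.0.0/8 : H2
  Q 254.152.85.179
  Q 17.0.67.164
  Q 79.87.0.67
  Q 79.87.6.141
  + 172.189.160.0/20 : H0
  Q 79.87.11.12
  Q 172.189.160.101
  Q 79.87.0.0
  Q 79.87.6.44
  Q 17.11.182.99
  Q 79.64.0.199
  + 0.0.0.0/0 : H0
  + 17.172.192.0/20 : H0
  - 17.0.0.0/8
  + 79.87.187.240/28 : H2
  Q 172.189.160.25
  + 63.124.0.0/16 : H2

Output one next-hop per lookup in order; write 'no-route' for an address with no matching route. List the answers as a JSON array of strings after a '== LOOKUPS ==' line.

Trace:
  + 0.0.0.0/0 (H2) depth=0
  del 0.0.0.0/0 (clear depth 0)
  + 0.0.0.0/0 (H2) depth=0
  + 63.112.0.0/12 (H0) depth=12
  lookup 63.112.0.9: bits 001111110111 walk d0:H2→d1:-→d2:-→d3:-→d4:-→d5:-→d6:-→d7:-→d8:-→d9:-→d10:-→d11:-→d12:H0 -> H0
  + 63.124.30.220/32 (H0) depth=32
  del 63.112.0.0/12 (clear depth 12)
  del 63.124.30.220/32 (clear depth 32)
  del 0.0.0.0/0 (clear depth 0)
  + 79.64.0.0/11 (H0) depth=11
  lookup 79.64.0.5: bits 01001111010 walk d0:-→d1:-→d2:-→d3:-→d4:-→d5:-→d6:-→d7:-→d8:-→d9:-→d10:-→d11:H0 -> H0
  + 79.87.0.0/16 (H1) depth=16
  lookup 235.13.182.252: bits ε walk d0:- -> no-route
  + 17.0.0.0/8 (H2) depth=8
  lookup 254.152.85.179: bits ε walk d0:- -> no-route
  lookup 17.0.67.164: bits 00010001 walk d0:-→d1:-→d2:-→d3:-→d4:-→d5:-→d6:-→d7:-→d8:H2 -> H2
  lookup 79.87.0.67: bits 0100111101010111 walk d0:-→d1:-→d2:-→d3:-→d4:-→d5:-→d6:-→d7:-→d8:-→d9:-→d10:-→d11:H0→d12:-→d13:-→d14:-→d15:-→d16:H1 -> H1
  lookup 79.87.6.141: bits 0100111101010111 walk d0:-→d1:-→d2:-→d3:-→d4:-→d5:-→d6:-→d7:-→d8:-→d9:-→d10:-→d11:H0→d12:-→d13:-→d14:-→d15:-→d16:H1 -> H1
  + 172.189.160.0/20 (H0) depth=20
  lookup 79.87.11.12: bits 0100111101010111 walk d0:-→d1:-→d2:-→d3:-→d4:-→d5:-→d6:-→d7:-→d8:-→d9:-→d10:-→d11:H0→d12:-→d13:-→d14:-→d15:-→d16:H1 -> H1
  lookup 172.189.160.101: bits 10101100101111011010 walk d0:-→d1:-→d2:-→d3:-→d4:-→d5:-→d6:-→d7:-→d8:-→d9:-→d10:-→d11:-→d12:-→d13:-→d14:-→d15:-→d16:-→d17:-→d18:-→d19:-→d20:H0 -> H0
  lookup 79.87.0.0: bits 0100111101010111 walk d0:-→d1:-→d2:-→d3:-→d4:-→d5:-→d6:-→d7:-→d8:-→d9:-→d10:-→d11:H0→d12:-→d13:-→d14:-→d15:-→d16:H1 -> H1
  lookup 79.87.6.44: bits 0100111101010111 walk d0:-→d1:-→d2:-→d3:-→d4:-→d5:-→d6:-→d7:-→d8:-→d9:-→d10:-→d11:H0→d12:-→d13:-→d14:-→d15:-→d16:H1 -> H1
  lookup 17.11.182.99: bits 00010001 walk d0:-→d1:-→d2:-→d3:-→d4:-→d5:-→d6:-→d7:-→d8:H2 -> H2
  lookup 79.64.0.199: bits 01001111010 walk d0:-→d1:-→d2:-→d3:-→d4:-→d5:-→d6:-→d7:-→d8:-→d9:-→d10:-→d11:H0 -> H0
  + 0.0.0.0/0 (H0) depth=0
  + 17.172.192.0/20 (H0) depth=20
  del 17.0.0.0/8 (clear depth 8)
  + 79.87.187.240/28 (H2) depth=28
  lookup 172.189.160.25: bits 10101100101111011010 walk d0:H0→d1:-→d2:-→d3:-→d4:-→d5:-→d6:-→d7:-→d8:-→d9:-→d10:-→d11:-→d12:-→d13:-→d14:-→d15:-→d16:-→d17:-→d18:-→d19:-→d20:H0 -> H0
  + 63.124.0.0/16 (H2) depth=16

== LOOKUPS ==
["H0","H0","no-route","no-route","H2","H1","H1","H1","H0","H1","H1","H2","H0","H0"]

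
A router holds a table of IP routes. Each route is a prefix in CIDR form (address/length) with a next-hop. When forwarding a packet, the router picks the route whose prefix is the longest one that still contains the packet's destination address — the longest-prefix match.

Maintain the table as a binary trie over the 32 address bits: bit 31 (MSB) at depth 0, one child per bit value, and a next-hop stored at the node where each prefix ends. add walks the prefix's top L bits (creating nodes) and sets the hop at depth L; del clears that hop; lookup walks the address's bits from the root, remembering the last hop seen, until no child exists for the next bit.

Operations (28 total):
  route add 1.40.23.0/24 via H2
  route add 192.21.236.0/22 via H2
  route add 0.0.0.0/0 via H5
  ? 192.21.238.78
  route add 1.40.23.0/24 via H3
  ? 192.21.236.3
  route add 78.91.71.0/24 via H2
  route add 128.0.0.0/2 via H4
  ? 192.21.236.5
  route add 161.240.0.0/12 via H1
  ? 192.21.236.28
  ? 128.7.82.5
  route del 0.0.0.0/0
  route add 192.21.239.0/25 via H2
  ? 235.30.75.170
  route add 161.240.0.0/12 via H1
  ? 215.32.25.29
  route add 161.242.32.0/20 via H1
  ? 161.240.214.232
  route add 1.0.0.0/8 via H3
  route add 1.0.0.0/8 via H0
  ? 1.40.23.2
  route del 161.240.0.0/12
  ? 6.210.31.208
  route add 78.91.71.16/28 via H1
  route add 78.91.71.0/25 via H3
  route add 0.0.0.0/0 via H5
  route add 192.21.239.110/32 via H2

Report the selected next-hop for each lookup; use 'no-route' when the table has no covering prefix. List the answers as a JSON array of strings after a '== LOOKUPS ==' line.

Apply in order:
  add 1.40.23.0/24 -> H2 at depth 24
  add 192.21.236.0/22 -> H2 at depth 22
  add 0.0.0.0/0 -> H5 at depth 0
  ? 192.21.238.78  path d0:H5→d1:-→d2:-→d3:-→d4:-→d5:-→d6:-→d7:-→d8:-→d9:-→d10:-→d11:-→d12:-→d13:-→d14:-→d15:-→d16:-→d17:-→d18:-→d19:-→d20:-→d21:-→d22:H2  best=H2
  add 1.40.23.0/24 -> H3 at depth 24
  ? 192.21.236.3  path d0:H5→d1:-→d2:-→d3:-→d4:-→d5:-→d6:-→d7:-→d8:-→d9:-→d10:-→d11:-→d12:-→d13:-→d14:-→d15:-→d16:-→d17:-→d18:-→d19:-→d20:-→d21:-→d22:H2  best=H2
  add 78.91.71.0/24 -> H2 at depth 24
  add 128.0.0.0/2 -> H4 at depth 2
  ? 192.21.236.5  path d0:H5→d1:-→d2:-→d3:-→d4:-→d5:-→d6:-→d7:-→d8:-→d9:-→d10:-→d11:-→d12:-→d13:-→d14:-→d15:-→d16:-→d17:-→d18:-→d19:-→d20:-→d21:-→d22:H2  best=H2
  add 161.240.0.0/12 -> H1 at depth 12
  ? 192.21.236.28  path d0:H5→d1:-→d2:-→d3:-→d4:-→d5:-→d6:-→d7:-→d8:-→d9:-→d10:-→d11:-→d12:-→d13:-→d14:-→d15:-→d16:-→d17:-→d18:-→d19:-→d20:-→d21:-→d22:H2  best=H2
  ? 128.7.82.5  path d0:H5→d1:-→d2:H4  best=H4
  - 0.0.0.0/0 clear@0
  add 192.21.239.0/25 -> H2 at depth 25
  ? 235.30.75.170  path d0:-→d1:-→d2:-  best=no-route
  add 161.240.0.0/12 -> H1 at depth 12
  ? 215.32.25.29  path d0:-→d1:-→d2:-→d3:-  best=no-route
  add 161.242.32.0/20 -> H1 at depth 20
  ? 161.240.214.232  path d0:-→d1:-→d2:H4→d3:-→d4:-→d5:-→d6:-→d7:-→d8:-→d9:-→d10:-→d11:-→d12:H1→d13:-→d14:-  best=H1
  add 1.0.0.0/8 -> H3 at depth 8
  add 1.0.0.0/8 -> H0 at depth 8
  ? 1.40.23.2  path d0:-→d1:-→d2:-→d3:-→d4:-→d5:-→d6:-→d7:-→d8:H0→d9:-→d10:-→d11:-→d12:-→d13:-→d14:-→d15:-→d16:-→d17:-→d18:-→d19:-→d20:-→d21:-→d22:-→d23:-→d24:H3  best=H3
  - 161.240.0.0/12 clear@12
  ? 6.210.31.208  path d0:-→d1:-→d2:-→d3:-→d4:-→d5:-  best=no-route
  add 78.91.71.16/28 -> H1 at depth 28
  add 78.91.71.0/25 -> H3 at depth 25
  add 0.0.0.0/0 -> H5 at depth 0
  add 192.21.239.110/32 -> H2 at depth 32

== LOOKUPS ==
["H2","H2","H2","H2","H4","no-route","no-route","H1","H3","no-route"]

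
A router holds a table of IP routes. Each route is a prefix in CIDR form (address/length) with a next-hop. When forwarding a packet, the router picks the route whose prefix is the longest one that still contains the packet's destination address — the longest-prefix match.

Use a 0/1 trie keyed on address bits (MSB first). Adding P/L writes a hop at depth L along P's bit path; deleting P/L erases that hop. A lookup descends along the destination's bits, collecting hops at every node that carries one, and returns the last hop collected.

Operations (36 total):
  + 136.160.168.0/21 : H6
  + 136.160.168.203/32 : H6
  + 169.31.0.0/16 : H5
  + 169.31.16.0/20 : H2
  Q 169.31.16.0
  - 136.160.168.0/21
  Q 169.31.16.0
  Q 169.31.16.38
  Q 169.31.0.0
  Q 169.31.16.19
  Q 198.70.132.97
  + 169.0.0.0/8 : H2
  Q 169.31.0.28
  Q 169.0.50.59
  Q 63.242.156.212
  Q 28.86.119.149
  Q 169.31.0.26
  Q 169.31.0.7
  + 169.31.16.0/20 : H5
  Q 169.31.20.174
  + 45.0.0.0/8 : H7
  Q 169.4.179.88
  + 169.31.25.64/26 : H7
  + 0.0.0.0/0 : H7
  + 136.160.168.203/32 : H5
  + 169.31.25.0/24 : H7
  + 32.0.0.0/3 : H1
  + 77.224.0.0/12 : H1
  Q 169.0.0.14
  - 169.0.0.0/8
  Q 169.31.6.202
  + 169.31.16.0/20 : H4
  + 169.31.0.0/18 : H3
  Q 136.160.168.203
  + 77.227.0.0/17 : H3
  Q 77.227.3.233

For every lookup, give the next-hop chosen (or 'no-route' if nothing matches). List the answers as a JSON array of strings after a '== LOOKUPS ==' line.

Trace:
  add 136.160.168.0/21 -> H6 at depth 21
  add 136.160.168.203/32 -> H6 at depth 32
  add 169.31.0.0/16 -> H5 at depth 16
  add 169.31.16.0/20 -> H2 at depth 20
  Q 169.31.16.0: descend 10101001000111110001 ; hops seen [H5,H2] ; pick H2
  del 136.160.168.0/21 (clear depth 21)
  Q 169.31.16.0: descend 10101001000111110001 ; hops seen [H5,H2] ; pick H2
  Q 169.31.16.38: descend 10101001000111110001 ; hops seen [H5,H2] ; pick H2
  Q 169.31.0.0: descend 1010100100011111000 ; hops seen [H5] ; pick H5
  Q 169.31.16.19: descend 10101001000111110001 ; hops seen [H5,H2] ; pick H2
  Q 198.70.132.97: descend 1 ; hops seen [∅] ; pick no-route
  add 169.0.0.0/8 -> H2 at depth 8
  Q 169.31.0.28: descend 1010100100011111000 ; hops seen [H2,H5] ; pick H5
  Q 169.0.50.59: descend 10101001000 ; hops seen [H2] ; pick H2
  Q 63.242.156.212: descend ε ; hops seen [∅] ; pick no-route
  Q 28.86.119.149: descend ε ; hops seen [∅] ; pick no-route
  Q 169.31.0.26: descend 1010100100011111000 ; hops seen [H2,H5] ; pick H5
  Q 169.31.0.7: descend 1010100100011111000 ; hops seen [H2,H5] ; pick H5
  add 169.31.16.0/20 -> H5 at depth 20
  Q 169.31.20.174: descend 10101001000111110001 ; hops seen [H2,H5,H5] ; pick H5
  add 45.0.0.0/8 -> H7 at depth 8
  Q 169.4.179.88: descend 10101001000 ; hops seen [H2] ; pick H2
  add 169.31.25.64/26 -> H7 at depth 26
  add 0.0.0.0/0 -> H7 at depth 0
  add 136.160.168.203/32 -> H5 at depth 32
  add 169.31.25.0/24 -> H7 at depth 24
  add 32.0.0.0/3 -> H1 at depth 3
  add 77.224.0.0/12 -> H1 at depth 12
  Q 169.0.0.14: descend 10101001000 ; hops seen [H7,H2] ; pick H2
  del 169.0.0.0/8 (clear depth 8)
  Q 169.31.6.202: descend 1010100100011111000 ; hops seen [H7,H5] ; pick H5
  add 169.31.16.0/20 -> H4 at depth 20
  add 169.31.0.0/18 -> H3 at depth 18
  Q 136.160.168.203: descend 10001000101000001010100011001011 ; hops seen [H7,H5] ; pick H5
  add 77.227.0.0/17 -> H3 at depth 17
  Q 77.227.3.233: descend 01001101111000110 ; hops seen [H7,H1,H3] ; pick H3

== LOOKUPS ==
["H2","H2","H2","H5","H2","no-route","H5","H2","no-route","no-route","H5","H5","H5","H2","H2","H5","H5","H3"]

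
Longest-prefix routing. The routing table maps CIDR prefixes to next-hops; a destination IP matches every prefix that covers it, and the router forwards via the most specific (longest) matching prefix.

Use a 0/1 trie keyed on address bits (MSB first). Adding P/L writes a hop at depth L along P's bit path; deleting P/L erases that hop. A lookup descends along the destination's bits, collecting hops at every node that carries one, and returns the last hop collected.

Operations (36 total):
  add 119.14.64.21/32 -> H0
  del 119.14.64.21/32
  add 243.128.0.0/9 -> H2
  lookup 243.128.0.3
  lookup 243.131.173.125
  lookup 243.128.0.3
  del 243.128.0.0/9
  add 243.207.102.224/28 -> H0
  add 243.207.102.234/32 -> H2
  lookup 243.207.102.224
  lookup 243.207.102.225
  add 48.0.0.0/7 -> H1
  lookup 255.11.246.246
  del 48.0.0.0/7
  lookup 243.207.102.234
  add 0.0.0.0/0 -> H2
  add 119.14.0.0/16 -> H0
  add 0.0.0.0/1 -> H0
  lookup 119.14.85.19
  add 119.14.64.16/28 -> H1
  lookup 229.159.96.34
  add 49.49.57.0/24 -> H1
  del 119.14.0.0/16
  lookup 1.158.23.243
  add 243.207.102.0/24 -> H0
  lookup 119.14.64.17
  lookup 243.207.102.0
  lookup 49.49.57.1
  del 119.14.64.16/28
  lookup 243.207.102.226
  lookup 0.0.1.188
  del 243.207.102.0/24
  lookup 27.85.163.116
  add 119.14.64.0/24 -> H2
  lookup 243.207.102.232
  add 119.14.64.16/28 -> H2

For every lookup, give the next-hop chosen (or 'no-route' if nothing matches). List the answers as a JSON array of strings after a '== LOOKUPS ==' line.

Process each operation:
  add 119.14.64.21/32 -> H0 at depth 32
  - 119.14.64.21/32 clear@32
  add 243.128.0.0/9 -> H2 at depth 9
  lookup 243.128.0.3: bits 111100111 walk d0:-→d1:-→d2:-→d3:-→d4:-→d5:-→d6:-→d7:-→d8:-→d9:H2 -> H2
  lookup 243.131.173.125: bits 111100111 walk d0:-→d1:-→d2:-→d3:-→d4:-→d5:-→d6:-→d7:-→d8:-→d9:H2 -> H2
  lookup 243.128.0.3: bits 111100111 walk d0:-→d1:-→d2:-→d3:-→d4:-→d5:-→d6:-→d7:-→d8:-→d9:H2 -> H2
  - 243.128.0.0/9 clear@9
  add 243.207.102.224/28 -> H0 at depth 28
  add 243.207.102.234/32 -> H2 at depth 32
  lookup 243.207.102.224: bits 1111001111001111011001101110 walk d0:-→d1:-→d2:-→d3:-→d4:-→d5:-→d6:-→d7:-→d8:-→d9:-→d10:-→d11:-→d12:-→d13:-→d14:-→d15:-→d16:-→d17:-→d18:-→d19:-→d20:-→d21:-→d22:-→d23:-→d24:-→d25:-→d26:-→d27:-→d28:H0 -> H0
  lookup 243.207.102.225: bits 1111001111001111011001101110 walk d0:-→d1:-→d2:-→d3:-→d4:-→d5:-→d6:-→d7:-→d8:-→d9:-→d10:-→d11:-→d12:-→d13:-→d14:-→d15:-→d16:-→d17:-→d18:-→d19:-→d20:-→d21:-→d22:-→d23:-→d24:-→d25:-→d26:-→d27:-→d28:H0 -> H0
  add 48.0.0.0/7 -> H1 at depth 7
  lookup 255.11.246.246: bits 1111 walk d0:-→d1:-→d2:-→d3:-→d4:- -> no-route
  - 48.0.0.0/7 clear@7
  lookup 243.207.102.234: bits 11110011110011110110011011101010 walk d0:-→d1:-→d2:-→d3:-→d4:-→d5:-→d6:-→d7:-→d8:-→d9:-→d10:-→d11:-→d12:-→d13:-→d14:-→d15:-→d16:-→d17:-→d18:-→d19:-→d20:-→d21:-→d22:-→d23:-→d24:-→d25:-→d26:-→d27:-→d28:H0→d29:-→d30:-→d31:-→d32:H2 -> H2
  add 0.0.0.0/0 -> H2 at depth 0
  add 119.14.0.0/16 -> H0 at depth 16
  add 0.0.0.0/1 -> H0 at depth 1
  lookup 119.14.85.19: bits 0111011100001110010 walk d0:H2→d1:H0→d2:-→d3:-→d4:-→d5:-→d6:-→d7:-→d8:-→d9:-→d10:-→d11:-→d12:-→d13:-→d14:-→d15:-→d16:H0→d17:-→d18:-→d19:- -> H0
  add 119.14.64.16/28 -> H1 at depth 28
  lookup 229.159.96.34: bits 111 walk d0:H2→d1:-→d2:-→d3:- -> H2
  add 49.49.57.0/24 -> H1 at depth 24
  - 119.14.0.0/16 clear@16
  lookup 1.158.23.243: bits 00 walk d0:H2→d1:H0→d2:- -> H0
  add 243.207.102.0/24 -> H0 at depth 24
  lookup 119.14.64.17: bits 01110111000011100100000000010 walk d0:H2→d1:H0→d2:-→d3:-→d4:-→d5:-→d6:-→d7:-→d8:-→d9:-→d10:-→d11:-→d12:-→d13:-→d14:-→d15:-→d16:-→d17:-→d18:-→d19:-→d20:-→d21:-→d22:-→d23:-→d24:-→d25:-→d26:-→d27:-→d28:H1→d29:- -> H1
  lookup 243.207.102.0: bits 111100111100111101100110 walk d0:H2→d1:-→d2:-→d3:-→d4:-→d5:-→d6:-→d7:-→d8:-→d9:-→d10:-→d11:-→d12:-→d13:-→d14:-→d15:-→d16:-→d17:-→d18:-→d19:-→d20:-→d21:-→d22:-→d23:-→d24:H0 -> H0
  lookup 49.49.57.1: bits 001100010011000100111001 walk d0:H2→d1:H0→d2:-→d3:-→d4:-→d5:-→d6:-→d7:-→d8:-→d9:-→d10:-→d11:-→d12:-→d13:-→d14:-→d15:-→d16:-→d17:-→d18:-→d19:-→d20:-→d21:-→d22:-→d23:-→d24:H1 -> H1
  - 119.14.64.16/28 clear@28
  lookup 243.207.102.226: bits 1111001111001111011001101110 walk d0:H2→d1:-→d2:-→d3:-→d4:-→d5:-→d6:-→d7:-→d8:-→d9:-→d10:-→d11:-→d12:-→d13:-→d14:-→d15:-→d16:-→d17:-→d18:-→d19:-→d20:-→d21:-→d22:-→d23:-→d24:H0→d25:-→d26:-→d27:-→d28:H0 -> H0
  lookup 0.0.1.188: bits 00 walk d0:H2→d1:H0→d2:- -> H0
  - 243.207.102.0/24 clear@24
  lookup 27.85.163.116: bits 00 walk d0:H2→d1:H0→d2:- -> H0
  add 119.14.64.0/24 -> H2 at depth 24
  lookup 243.207.102.232: bits 111100111100111101100110111010 walk d0:H2→d1:-→d2:-→d3:-→d4:-→d5:-→d6:-→d7:-→d8:-→d9:-→d10:-→d11:-→d12:-→d13:-→d14:-→d15:-→d16:-→d17:-→d18:-→d19:-→d20:-→d21:-→d22:-→d23:-→d24:-→d25:-→d26:-→d27:-→d28:H0→d29:-→d30:- -> H0
  add 119.14.64.16/28 -> H2 at depth 28

== LOOKUPS ==
["H2","H2","H2","H0","H0","no-route","H2","H0","H2","H0","H1","H0","H1","H0","H0","H0","H0"]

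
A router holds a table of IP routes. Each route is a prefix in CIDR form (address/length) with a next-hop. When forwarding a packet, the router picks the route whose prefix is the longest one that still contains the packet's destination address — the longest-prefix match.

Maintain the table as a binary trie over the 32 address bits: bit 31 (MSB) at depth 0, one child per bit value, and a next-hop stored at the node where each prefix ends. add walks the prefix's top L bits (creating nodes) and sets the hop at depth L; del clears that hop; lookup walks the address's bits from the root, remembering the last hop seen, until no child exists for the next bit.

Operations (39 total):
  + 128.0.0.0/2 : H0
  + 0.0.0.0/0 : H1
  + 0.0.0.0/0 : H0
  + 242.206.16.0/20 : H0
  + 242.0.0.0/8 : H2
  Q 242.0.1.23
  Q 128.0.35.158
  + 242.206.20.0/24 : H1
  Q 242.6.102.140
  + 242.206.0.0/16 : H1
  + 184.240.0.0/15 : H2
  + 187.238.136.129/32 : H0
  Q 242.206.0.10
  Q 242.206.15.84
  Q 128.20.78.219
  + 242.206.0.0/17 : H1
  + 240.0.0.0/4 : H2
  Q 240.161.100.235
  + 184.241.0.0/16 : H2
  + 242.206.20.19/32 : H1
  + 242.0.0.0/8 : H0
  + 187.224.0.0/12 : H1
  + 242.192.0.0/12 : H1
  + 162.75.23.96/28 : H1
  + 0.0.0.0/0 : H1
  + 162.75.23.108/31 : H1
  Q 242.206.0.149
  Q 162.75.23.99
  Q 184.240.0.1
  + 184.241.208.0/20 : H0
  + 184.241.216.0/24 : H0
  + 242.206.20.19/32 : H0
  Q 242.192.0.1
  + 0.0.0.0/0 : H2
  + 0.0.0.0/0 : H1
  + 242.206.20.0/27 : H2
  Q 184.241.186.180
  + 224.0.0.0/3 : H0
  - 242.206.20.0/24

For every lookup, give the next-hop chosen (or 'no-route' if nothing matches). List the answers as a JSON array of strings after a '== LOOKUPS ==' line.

Process each operation:
  add 128.0.0.0/2 -> H0 at depth 2
  add 0.0.0.0/0 -> H1 at depth 0
  add 0.0.0.0/0 -> H0 at depth 0
  add 242.206.16.0/20 -> H0 at depth 20
  add 242.0.0.0/8 -> H2 at depth 8
  Q 242.0.1.23: descend 11110010 ; hops seen [H0,H2] ; pick H2
  Q 128.0.35.158: descend 10 ; hops seen [H0,H0] ; pick H0
  add 242.206.20.0/24 -> H1 at depth 24
  Q 242.6.102.140: descend 11110010 ; hops seen [H0,H2] ; pick H2
  add 242.206.0.0/16 -> H1 at depth 16
  add 184.240.0.0/15 -> H2 at depth 15
  add 187.238.136.129/32 -> H0 at depth 32
  Q 242.206.0.10: descend 1111001011001110000 ; hops seen [H0,H2,H1] ; pick H1
  Q 242.206.15.84: descend 1111001011001110000 ; hops seen [H0,H2,H1] ; pick H1
  Q 128.20.78.219: descend 10 ; hops seen [H0,H0] ; pick H0
  add 242.206.0.0/17 -> H1 at depth 17
  add 240.0.0.0/4 -> H2 at depth 4
  Q 240.161.100.235: descend 111100 ; hops seen [H0,H2] ; pick H2
  add 184.241.0.0/16 -> H2 at depth 16
  add 242.206.20.19/32 -> H1 at depth 32
  add 242.0.0.0/8 -> H0 at depth 8
  add 187.224.0.0/12 -> H1 at depth 12
  add 242.192.0.0/12 -> H1 at depth 12
  add 162.75.23.96/28 -> H1 at depth 28
  add 0.0.0.0/0 -> H1 at depth 0
  add 162.75.23.108/31 -> H1 at depth 31
  Q 242.206.0.149: descend 1111001011001110000 ; hops seen [H1,H2,H0,H1,H1,H1] ; pick H1
  Q 162.75.23.99: descend 1010001001001011000101110110 ; hops seen [H1,H0,H1] ; pick H1
  Q 184.240.0.1: descend 101110001111000 ; hops seen [H1,H0,H2] ; pick H2
  add 184.241.208.0/20 -> H0 at depth 20
  add 184.241.216.0/24 -> H0 at depth 24
  add 242.206.20.19/32 -> H0 at depth 32
  Q 242.192.0.1: descend 111100101100 ; hops seen [H1,H2,H0,H1] ; pick H1
  add 0.0.0.0/0 -> H2 at depth 0
  add 0.0.0.0/0 -> H1 at depth 0
  add 242.206.20.0/27 -> H2 at depth 27
  Q 184.241.186.180: descend 10111000111100011 ; hops seen [H1,H0,H2,H2] ; pick H2
  add 224.0.0.0/3 -> H0 at depth 3
  - 242.206.20.0/24 clear@24

== LOOKUPS ==
["H2","H0","H2","H1","H1","H0","H2","H1","H1","H2","H1","H2"]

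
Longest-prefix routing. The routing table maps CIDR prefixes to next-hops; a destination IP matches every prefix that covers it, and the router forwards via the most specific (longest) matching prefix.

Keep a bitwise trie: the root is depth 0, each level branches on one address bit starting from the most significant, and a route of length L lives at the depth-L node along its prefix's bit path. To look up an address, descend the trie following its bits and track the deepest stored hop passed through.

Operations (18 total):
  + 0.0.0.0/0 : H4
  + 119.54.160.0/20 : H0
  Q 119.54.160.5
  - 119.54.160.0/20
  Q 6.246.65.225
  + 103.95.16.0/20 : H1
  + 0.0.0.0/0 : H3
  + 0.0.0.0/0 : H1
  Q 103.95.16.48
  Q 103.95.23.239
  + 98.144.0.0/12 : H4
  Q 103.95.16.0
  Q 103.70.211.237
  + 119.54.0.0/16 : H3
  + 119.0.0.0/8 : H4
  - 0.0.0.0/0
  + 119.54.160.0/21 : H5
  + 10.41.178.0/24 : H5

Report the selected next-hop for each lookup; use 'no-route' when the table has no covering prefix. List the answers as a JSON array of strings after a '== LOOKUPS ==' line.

Trace:
  add 0.0.0.0/0 -> H4 at depth 0
  add 119.54.160.0/20 -> H0 at depth 20
  ? 119.54.160.5  path d0:H4→d1:-→d2:-→d3:-→d4:-→d5:-→d6:-→d7:-→d8:-→d9:-→d10:-→d11:-→d12:-→d13:-→d14:-→d15:-→d16:-→d17:-→d18:-→d19:-→d20:H0  best=H0
  del 119.54.160.0/20 (clear depth 20)
  ? 6.246.65.225  path d0:H4→d1:-  best=H4
  add 103.95.16.0/20 -> H1 at depth 20
  add 0.0.0.0/0 -> H3 at depth 0
  add 0.0.0.0/0 -> H1 at depth 0
  ? 103.95.16.48  path d0:H1→d1:-→d2:-→d3:-→d4:-→d5:-→d6:-→d7:-→d8:-→d9:-→d10:-→d11:-→d12:-→d13:-→d14:-→d15:-→d16:-→d17:-→d18:-→d19:-→d20:H1  best=H1
  ? 103.95.23.239  path d0:H1→d1:-→d2:-→d3:-→d4:-→d5:-→d6:-→d7:-→d8:-→d9:-→d10:-→d11:-→d12:-→d13:-→d14:-→d15:-→d16:-→d17:-→d18:-→d19:-→d20:H1  best=H1
  add 98.144.0.0/12 -> H4 at depth 12
  ? 103.95.16.0  path d0:H1→d1:-→d2:-→d3:-→d4:-→d5:-→d6:-→d7:-→d8:-→d9:-→d10:-→d11:-→d12:-→d13:-→d14:-→d15:-→d16:-→d17:-→d18:-→d19:-→d20:H1  best=H1
  ? 103.70.211.237  path d0:H1→d1:-→d2:-→d3:-→d4:-→d5:-→d6:-→d7:-→d8:-→d9:-→d10:-→d11:-  best=H1
  add 119.54.0.0/16 -> H3 at depth 16
  add 119.0.0.0/8 -> H4 at depth 8
  del 0.0.0.0/0 (clear depth 0)
  add 119.54.160.0/21 -> H5 at depth 21
  add 10.41.178.0/24 -> H5 at depth 24

== LOOKUPS ==
["H0","H4","H1","H1","H1","H1"]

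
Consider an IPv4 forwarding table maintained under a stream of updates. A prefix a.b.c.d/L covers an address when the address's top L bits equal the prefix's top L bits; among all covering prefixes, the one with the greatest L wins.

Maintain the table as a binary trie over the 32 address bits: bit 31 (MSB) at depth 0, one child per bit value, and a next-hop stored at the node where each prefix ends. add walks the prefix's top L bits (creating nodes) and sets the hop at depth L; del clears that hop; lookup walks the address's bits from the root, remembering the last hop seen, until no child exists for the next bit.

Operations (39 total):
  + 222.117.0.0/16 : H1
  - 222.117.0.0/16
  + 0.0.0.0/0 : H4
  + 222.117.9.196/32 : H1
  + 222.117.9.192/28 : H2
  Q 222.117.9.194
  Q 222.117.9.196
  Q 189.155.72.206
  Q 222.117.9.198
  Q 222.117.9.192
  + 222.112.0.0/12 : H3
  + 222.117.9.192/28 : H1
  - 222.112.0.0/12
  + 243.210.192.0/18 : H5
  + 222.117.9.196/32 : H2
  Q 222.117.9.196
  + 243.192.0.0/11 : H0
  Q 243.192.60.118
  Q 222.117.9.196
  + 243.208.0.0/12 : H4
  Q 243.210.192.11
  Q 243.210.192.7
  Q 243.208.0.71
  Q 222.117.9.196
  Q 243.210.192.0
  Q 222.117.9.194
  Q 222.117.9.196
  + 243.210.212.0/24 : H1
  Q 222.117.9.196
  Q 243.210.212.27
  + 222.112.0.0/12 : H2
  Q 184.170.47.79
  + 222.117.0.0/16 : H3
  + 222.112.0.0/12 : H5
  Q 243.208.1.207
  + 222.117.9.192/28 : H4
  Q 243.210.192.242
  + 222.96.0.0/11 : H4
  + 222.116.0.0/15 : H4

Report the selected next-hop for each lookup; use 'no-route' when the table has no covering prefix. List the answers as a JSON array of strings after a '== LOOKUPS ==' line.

Apply in order:
  + 222.117.0.0/16 (H1) depth=16
  del 222.117.0.0/16 (clear depth 16)
  + 0.0.0.0/0 (H4) depth=0
  + 222.117.9.196/32 (H1) depth=32
  + 222.117.9.192/28 (H2) depth=28
  lookup 222.117.9.194: bits 11011110011101010000100111000 walk d0:H4→d1:-→d2:-→d3:-→d4:-→d5:-→d6:-→d7:-→d8:-→d9:-→d10:-→d11:-→d12:-→d13:-→d14:-→d15:-→d16:-→d17:-→d18:-→d19:-→d20:-→d21:-→d22:-→d23:-→d24:-→d25:-→d26:-→d27:-→d28:H2→d29:- -> H2
  lookup 222.117.9.196: bits 11011110011101010000100111000100 walk d0:H4→d1:-→d2:-→d3:-→d4:-→d5:-→d6:-→d7:-→d8:-→d9:-→d10:-→d11:-→d12:-→d13:-→d14:-→d15:-→d16:-→d17:-→d18:-→d19:-→d20:-→d21:-→d22:-→d23:-→d24:-→d25:-→d26:-→d27:-→d28:H2→d29:-→d30:-→d31:-→d32:H1 -> H1
  lookup 189.155.72.206: bits 1 walk d0:H4→d1:- -> H4
  lookup 222.117.9.198: bits 110111100111010100001001110001 walk d0:H4→d1:-→d2:-→d3:-→d4:-→d5:-→d6:-→d7:-→d8:-→d9:-→d10:-→d11:-→d12:-→d13:-→d14:-→d15:-→d16:-→d17:-→d18:-→d19:-→d20:-→d21:-→d22:-→d23:-→d24:-→d25:-→d26:-→d27:-→d28:H2→d29:-→d30:- -> H2
  lookup 222.117.9.192: bits 11011110011101010000100111000 walk d0:H4→d1:-→d2:-→d3:-→d4:-→d5:-→d6:-→d7:-→d8:-→d9:-→d10:-→d11:-→d12:-→d13:-→d14:-→d15:-→d16:-→d17:-→d18:-→d19:-→d20:-→d21:-→d22:-→d23:-→d24:-→d25:-→d26:-→d27:-→d28:H2→d29:- -> H2
  + 222.112.0.0/12 (H3) depth=12
  + 222.117.9.192/28 (H1) depth=28
  del 222.112.0.0/12 (clear depth 12)
  + 243.210.192.0/18 (H5) depth=18
  + 222.117.9.196/32 (H2) depth=32
  lookup 222.117.9.196: bits 11011110011101010000100111000100 walk d0:H4→d1:-→d2:-→d3:-→d4:-→d5:-→d6:-→d7:-→d8:-→d9:-→d10:-→d11:-→d12:-→d13:-→d14:-→d15:-→d16:-→d17:-→d18:-→d19:-→d20:-→d21:-→d22:-→d23:-→d24:-→d25:-→d26:-→d27:-→d28:H1→d29:-→d30:-→d31:-→d32:H2 -> H2
  + 243.192.0.0/11 (H0) depth=11
  lookup 243.192.60.118: bits 11110011110 walk d0:H4→d1:-→d2:-→d3:-→d4:-→d5:-→d6:-→d7:-→d8:-→d9:-→d10:-→d11:H0 -> H0
  lookup 222.117.9.196: bits 11011110011101010000100111000100 walk d0:H4→d1:-→d2:-→d3:-→d4:-→d5:-→d6:-→d7:-→d8:-→d9:-→d10:-→d11:-→d12:-→d13:-→d14:-→d15:-→d16:-→d17:-→d18:-→d19:-→d20:-→d21:-→d22:-→d23:-→d24:-→d25:-→d26:-→d27:-→d28:H1→d29:-→d30:-→d31:-→d32:H2 -> H2
  + 243.208.0.0/12 (H4) depth=12
  lookup 243.210.192.11: bits 111100111101001011 walk d0:H4→d1:-→d2:-→d3:-→d4:-→d5:-→d6:-→d7:-→d8:-→d9:-→d10:-→d11:H0→d12:H4→d13:-→d14:-→d15:-→d16:-→d17:-→d18:H5 -> H5
  lookup 243.210.192.7: bits 111100111101001011 walk d0:H4→d1:-→d2:-→d3:-→d4:-→d5:-→d6:-→d7:-→d8:-→d9:-→d10:-→d11:H0→d12:H4→d13:-→d14:-→d15:-→d16:-→d17:-→d18:H5 -> H5
  lookup 243.208.0.71: bits 11110011110100 walk d0:H4→d1:-→d2:-→d3:-→d4:-→d5:-→d6:-→d7:-→d8:-→d9:-→d10:-→d11:H0→d12:H4→d13:-→d14:- -> H4
  lookup 222.117.9.196: bits 11011110011101010000100111000100 walk d0:H4→d1:-→d2:-→d3:-→d4:-→d5:-→d6:-→d7:-→d8:-→d9:-→d10:-→d11:-→d12:-→d13:-→d14:-→d15:-→d16:-→d17:-→d18:-→d19:-→d20:-→d21:-→d22:-→d23:-→d24:-→d25:-→d26:-→d27:-→d28:H1→d29:-→d30:-→d31:-→d32:H2 -> H2
  lookup 243.210.192.0: bits 111100111101001011 walk d0:H4→d1:-→d2:-→d3:-→d4:-→d5:-→d6:-→d7:-→d8:-→d9:-→d10:-→d11:H0→d12:H4→d13:-→d14:-→d15:-→d16:-→d17:-→d18:H5 -> H5
  lookup 222.117.9.194: bits 11011110011101010000100111000 walk d0:H4→d1:-→d2:-→d3:-→d4:-→d5:-→d6:-→d7:-→d8:-→d9:-→d10:-→d11:-→d12:-→d13:-→d14:-→d15:-→d16:-→d17:-→d18:-→d19:-→d20:-→d21:-→d22:-→d23:-→d24:-→d25:-→d26:-→d27:-→d28:H1→d29:- -> H1
  lookup 222.117.9.196: bits 11011110011101010000100111000100 walk d0:H4→d1:-→d2:-→d3:-→d4:-→d5:-→d6:-→d7:-→d8:-→d9:-→d10:-→d11:-→d12:-→d13:-→d14:-→d15:-→d16:-→d17:-→d18:-→d19:-→d20:-→d21:-→d22:-→d23:-→d24:-→d25:-→d26:-→d27:-→d28:H1→d29:-→d30:-→d31:-→d32:H2 -> H2
  + 243.210.212.0/24 (H1) depth=24
  lookup 222.117.9.196: bits 11011110011101010000100111000100 walk d0:H4→d1:-→d2:-→d3:-→d4:-→d5:-→d6:-→d7:-→d8:-→d9:-→d10:-→d11:-→d12:-→d13:-→d14:-→d15:-→d16:-→d17:-→d18:-→d19:-→d20:-→d21:-→d22:-→d23:-→d24:-→d25:-→d26:-→d27:-→d28:H1→d29:-→d30:-→d31:-→d32:H2 -> H2
  lookup 243.210.212.27: bits 111100111101001011010100 walk d0:H4→d1:-→d2:-→d3:-→d4:-→d5:-→d6:-→d7:-→d8:-→d9:-→d10:-→d11:H0→d12:H4→d13:-→d14:-→d15:-→d16:-→d17:-→d18:H5→d19:-→d20:-→d21:-→d22:-→d23:-→d24:H1 -> H1
  + 222.112.0.0/12 (H2) depth=12
  lookup 184.170.47.79: bits 1 walk d0:H4→d1:- -> H4
  + 222.117.0.0/16 (H3) depth=16
  + 222.112.0.0/12 (H5) depth=12
  lookup 243.208.1.207: bits 11110011110100 walk d0:H4→d1:-→d2:-→d3:-→d4:-→d5:-→d6:-→d7:-→d8:-→d9:-→d10:-→d11:H0→d12:H4→d13:-→d14:- -> H4
  + 222.117.9.192/28 (H4) depth=28
  lookup 243.210.192.242: bits 1111001111010010110 walk d0:H4→d1:-→d2:-→d3:-→d4:-→d5:-→d6:-→d7:-→d8:-→d9:-→d10:-→d11:H0→d12:H4→d13:-→d14:-→d15:-→d16:-→d17:-→d18:H5→d19:- -> H5
  + 222.96.0.0/11 (H4) depth=11
  + 222.116.0.0/15 (H4) depth=15

== LOOKUPS ==
["H2","H1","H4","H2","H2","H2","H0","H2","H5","H5","H4","H2","H5","H1","H2","H2","H1","H4","H4","H5"]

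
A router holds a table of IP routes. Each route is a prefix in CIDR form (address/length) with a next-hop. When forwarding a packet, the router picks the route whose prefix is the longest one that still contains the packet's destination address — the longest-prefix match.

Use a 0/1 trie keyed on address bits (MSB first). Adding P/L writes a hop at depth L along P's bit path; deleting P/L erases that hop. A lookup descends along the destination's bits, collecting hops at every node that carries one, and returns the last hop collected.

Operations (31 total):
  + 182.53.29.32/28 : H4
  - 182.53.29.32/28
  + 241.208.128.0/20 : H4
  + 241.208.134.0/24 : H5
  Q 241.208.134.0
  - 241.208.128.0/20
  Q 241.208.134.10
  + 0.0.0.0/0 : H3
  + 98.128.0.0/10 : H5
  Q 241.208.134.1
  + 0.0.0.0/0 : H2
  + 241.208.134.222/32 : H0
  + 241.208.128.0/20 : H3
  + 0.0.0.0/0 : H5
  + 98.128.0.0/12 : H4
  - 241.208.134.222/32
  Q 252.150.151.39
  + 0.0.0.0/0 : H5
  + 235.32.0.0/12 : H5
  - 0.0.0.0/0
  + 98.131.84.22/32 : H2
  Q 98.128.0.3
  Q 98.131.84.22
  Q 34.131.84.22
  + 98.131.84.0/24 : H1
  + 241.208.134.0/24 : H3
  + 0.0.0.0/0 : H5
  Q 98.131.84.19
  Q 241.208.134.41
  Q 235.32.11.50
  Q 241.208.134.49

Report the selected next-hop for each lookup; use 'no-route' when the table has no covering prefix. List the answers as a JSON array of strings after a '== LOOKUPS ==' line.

Apply in order:
  + 182.53.29.32/28 (H4) depth=28
  - 182.53.29.32/28 clear@28
  + 241.208.128.0/20 (H4) depth=20
  + 241.208.134.0/24 (H5) depth=24
  Q 241.208.134.0: descend 111100011101000010000110 ; hops seen [H4,H5] ; pick H5
  - 241.208.128.0/20 clear@20
  Q 241.208.134.10: descend 111100011101000010000110 ; hops seen [H5] ; pick H5
  + 0.0.0.0/0 (H3) depth=0
  + 98.128.0.0/10 (H5) depth=10
  Q 241.208.134.1: descend 111100011101000010000110 ; hops seen [H3,H5] ; pick H5
  + 0.0.0.0/0 (H2) depth=0
  + 241.208.134.222/32 (H0) depth=32
  + 241.208.128.0/20 (H3) depth=20
  + 0.0.0.0/0 (H5) depth=0
  + 98.128.0.0/12 (H4) depth=12
  - 241.208.134.222/32 clear@32
  Q 252.150.151.39: descend 1111 ; hops seen [H5] ; pick H5
  + 0.0.0.0/0 (H5) depth=0
  + 235.32.0.0/12 (H5) depth=12
  - 0.0.0.0/0 clear@0
  + 98.131.84.22/32 (H2) depth=32
  Q 98.128.0.3: descend 01100010100000 ; hops seen [H5,H4] ; pick H4
  Q 98.131.84.22: descend 01100010100000110101010000010110 ; hops seen [H5,H4,H2] ; pick H2
  Q 34.131.84.22: descend 0 ; hops seen [∅] ; pick no-route
  + 98.131.84.0/24 (H1) depth=24
  + 241.208.134.0/24 (H3) depth=24
  + 0.0.0.0/0 (H5) depth=0
  Q 98.131.84.19: descend 01100010100000110101010000010 ; hops seen [H5,H5,H4,H1] ; pick H1
  Q 241.208.134.41: descend 111100011101000010000110 ; hops seen [H5,H3,H3] ; pick H3
  Q 235.32.11.50: descend 111010110010 ; hops seen [H5,H5] ; pick H5
  Q 241.208.134.49: descend 111100011101000010000110 ; hops seen [H5,H3,H3] ; pick H3

== LOOKUPS ==
["H5","H5","H5","H5","H4","H2","no-route","H1","H3","H5","H3"]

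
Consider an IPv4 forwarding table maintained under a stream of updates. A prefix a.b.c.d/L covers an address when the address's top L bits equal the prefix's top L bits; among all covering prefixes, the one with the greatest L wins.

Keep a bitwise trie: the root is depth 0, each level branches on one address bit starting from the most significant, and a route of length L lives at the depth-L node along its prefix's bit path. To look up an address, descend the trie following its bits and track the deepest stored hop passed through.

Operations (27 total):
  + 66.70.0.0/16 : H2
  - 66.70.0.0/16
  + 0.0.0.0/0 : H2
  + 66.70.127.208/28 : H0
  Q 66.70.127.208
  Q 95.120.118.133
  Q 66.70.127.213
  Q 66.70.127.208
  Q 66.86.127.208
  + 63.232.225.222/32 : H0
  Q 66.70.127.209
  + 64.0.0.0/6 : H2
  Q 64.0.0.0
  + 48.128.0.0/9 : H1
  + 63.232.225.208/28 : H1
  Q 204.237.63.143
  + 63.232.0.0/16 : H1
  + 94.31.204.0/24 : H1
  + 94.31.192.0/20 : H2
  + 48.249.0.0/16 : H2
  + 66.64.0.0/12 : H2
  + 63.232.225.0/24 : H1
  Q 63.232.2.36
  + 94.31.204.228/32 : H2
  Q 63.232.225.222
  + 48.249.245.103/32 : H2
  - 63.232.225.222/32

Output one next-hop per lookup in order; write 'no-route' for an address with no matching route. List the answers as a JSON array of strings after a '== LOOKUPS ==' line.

Process each operation:
  + 66.70.0.0/16 (H2) depth=16
  del 66.70.0.0/16 (clear depth 16)
  + 0.0.0.0/0 (H2) depth=0
  + 66.70.127.208/28 (H0) depth=28
  ? 66.70.127.208  path d0:H2→d1:-→d2:-→d3:-→d4:-→d5:-→d6:-→d7:-→d8:-→d9:-→d10:-→d11:-→d12:-→d13:-→d14:-→d15:-→d16:-→d17:-→d18:-→d19:-→d20:-→d21:-→d22:-→d23:-→d24:-→d25:-→d26:-→d27:-→d28:H0  best=H0
  ? 95.120.118.133  path d0:H2→d1:-→d2:-→d3:-  best=H2
  ? 66.70.127.213  path d0:H2→d1:-→d2:-→d3:-→d4:-→d5:-→d6:-→d7:-→d8:-→d9:-→d10:-→d11:-→d12:-→d13:-→d14:-→d15:-→d16:-→d17:-→d18:-→d19:-→d20:-→d21:-→d22:-→d23:-→d24:-→d25:-→d26:-→d27:-→d28:H0  best=H0
  ? 66.70.127.208  path d0:H2→d1:-→d2:-→d3:-→d4:-→d5:-→d6:-→d7:-→d8:-→d9:-→d10:-→d11:-→d12:-→d13:-→d14:-→d15:-→d16:-→d17:-→d18:-→d19:-→d20:-→d21:-→d22:-→d23:-→d24:-→d25:-→d26:-→d27:-→d28:H0  best=H0
  ? 66.86.127.208  path d0:H2→d1:-→d2:-→d3:-→d4:-→d5:-→d6:-→d7:-→d8:-→d9:-→d10:-→d11:-  best=H2
  + 63.232.225.222/32 (H0) depth=32
  ? 66.70.127.209  path d0:H2→d1:-→d2:-→d3:-→d4:-→d5:-→d6:-→d7:-→d8:-→d9:-→d10:-→d11:-→d12:-→d13:-→d14:-→d15:-→d16:-→d17:-→d18:-→d19:-→d20:-→d21:-→d22:-→d23:-→d24:-→d25:-→d26:-→d27:-→d28:H0  best=H0
  + 64.0.0.0/6 (H2) depth=6
  ? 64.0.0.0  path d0:H2→d1:-→d2:-→d3:-→d4:-→d5:-→d6:H2  best=H2
  + 48.128.0.0/9 (H1) depth=9
  + 63.232.225.208/28 (H1) depth=28
  ? 204.237.63.143  path d0:H2  best=H2
  + 63.232.0.0/16 (H1) depth=16
  + 94.31.204.0/24 (H1) depth=24
  + 94.31.192.0/20 (H2) depth=20
  + 48.249.0.0/16 (H2) depth=16
  + 66.64.0.0/12 (H2) depth=12
  + 63.232.225.0/24 (H1) depth=24
  ? 63.232.2.36  path d0:H2→d1:-→d2:-→d3:-→d4:-→d5:-→d6:-→d7:-→d8:-→d9:-→d10:-→d11:-→d12:-→d13:-→d14:-→d15:-→d16:H1  best=H1
  + 94.31.204.228/32 (H2) depth=32
  ? 63.232.225.222  path d0:H2→d1:-→d2:-→d3:-→d4:-→d5:-→d6:-→d7:-→d8:-→d9:-→d10:-→d11:-→d12:-→d13:-→d14:-→d15:-→d16:H1→d17:-→d18:-→d19:-→d20:-→d21:-→d22:-→d23:-→d24:H1→d25:-→d26:-→d27:-→d28:H1→d29:-→d30:-→d31:-→d32:H0  best=H0
  + 48.249.245.103/32 (H2) depth=32
  del 63.232.225.222/32 (clear depth 32)

== LOOKUPS ==
["H0","H2","H0","H0","H2","H0","H2","H2","H1","H0"]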